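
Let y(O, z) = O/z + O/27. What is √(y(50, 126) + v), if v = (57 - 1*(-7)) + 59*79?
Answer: 5*√750498/63 ≈ 68.755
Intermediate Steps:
y(O, z) = O/27 + O/z (y(O, z) = O/z + O*(1/27) = O/z + O/27 = O/27 + O/z)
v = 4725 (v = (57 + 7) + 4661 = 64 + 4661 = 4725)
√(y(50, 126) + v) = √(((1/27)*50 + 50/126) + 4725) = √((50/27 + 50*(1/126)) + 4725) = √((50/27 + 25/63) + 4725) = √(425/189 + 4725) = √(893450/189) = 5*√750498/63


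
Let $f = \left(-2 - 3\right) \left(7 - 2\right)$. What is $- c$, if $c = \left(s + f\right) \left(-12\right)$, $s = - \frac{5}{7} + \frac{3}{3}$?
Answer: $- \frac{2076}{7} \approx -296.57$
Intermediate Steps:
$f = -25$ ($f = \left(-5\right) 5 = -25$)
$s = \frac{2}{7}$ ($s = \left(-5\right) \frac{1}{7} + 3 \cdot \frac{1}{3} = - \frac{5}{7} + 1 = \frac{2}{7} \approx 0.28571$)
$c = \frac{2076}{7}$ ($c = \left(\frac{2}{7} - 25\right) \left(-12\right) = \left(- \frac{173}{7}\right) \left(-12\right) = \frac{2076}{7} \approx 296.57$)
$- c = \left(-1\right) \frac{2076}{7} = - \frac{2076}{7}$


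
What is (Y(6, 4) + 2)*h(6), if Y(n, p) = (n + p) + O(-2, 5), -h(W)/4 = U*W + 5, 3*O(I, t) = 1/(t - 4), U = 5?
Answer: -5180/3 ≈ -1726.7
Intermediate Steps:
O(I, t) = 1/(3*(-4 + t)) (O(I, t) = 1/(3*(t - 4)) = 1/(3*(-4 + t)))
h(W) = -20 - 20*W (h(W) = -4*(5*W + 5) = -4*(5 + 5*W) = -20 - 20*W)
Y(n, p) = ⅓ + n + p (Y(n, p) = (n + p) + 1/(3*(-4 + 5)) = (n + p) + (⅓)/1 = (n + p) + (⅓)*1 = (n + p) + ⅓ = ⅓ + n + p)
(Y(6, 4) + 2)*h(6) = ((⅓ + 6 + 4) + 2)*(-20 - 20*6) = (31/3 + 2)*(-20 - 120) = (37/3)*(-140) = -5180/3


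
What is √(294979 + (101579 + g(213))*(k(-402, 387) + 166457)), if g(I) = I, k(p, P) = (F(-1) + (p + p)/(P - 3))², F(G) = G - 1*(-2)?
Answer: √1084442092522/8 ≈ 1.3017e+5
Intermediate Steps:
F(G) = 2 + G (F(G) = G + 2 = 2 + G)
k(p, P) = (1 + 2*p/(-3 + P))² (k(p, P) = ((2 - 1) + (p + p)/(P - 3))² = (1 + (2*p)/(-3 + P))² = (1 + 2*p/(-3 + P))²)
√(294979 + (101579 + g(213))*(k(-402, 387) + 166457)) = √(294979 + (101579 + 213)*((-3 + 387 + 2*(-402))²/(-3 + 387)² + 166457)) = √(294979 + 101792*((-3 + 387 - 804)²/384² + 166457)) = √(294979 + 101792*((1/147456)*(-420)² + 166457)) = √(294979 + 101792*((1/147456)*176400 + 166457)) = √(294979 + 101792*(1225/1024 + 166457)) = √(294979 + 101792*(170453193/1024)) = √(294979 + 542211606933/32) = √(542221046261/32) = √1084442092522/8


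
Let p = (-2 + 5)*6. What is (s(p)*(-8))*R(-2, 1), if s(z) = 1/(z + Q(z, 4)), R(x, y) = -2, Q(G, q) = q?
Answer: 8/11 ≈ 0.72727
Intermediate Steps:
p = 18 (p = 3*6 = 18)
s(z) = 1/(4 + z) (s(z) = 1/(z + 4) = 1/(4 + z))
(s(p)*(-8))*R(-2, 1) = (-8/(4 + 18))*(-2) = (-8/22)*(-2) = ((1/22)*(-8))*(-2) = -4/11*(-2) = 8/11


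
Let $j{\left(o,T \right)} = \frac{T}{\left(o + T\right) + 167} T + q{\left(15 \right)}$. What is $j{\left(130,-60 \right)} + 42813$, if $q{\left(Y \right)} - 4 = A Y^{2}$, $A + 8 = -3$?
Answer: $\frac{3188218}{79} \approx 40357.0$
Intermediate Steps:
$A = -11$ ($A = -8 - 3 = -11$)
$q{\left(Y \right)} = 4 - 11 Y^{2}$
$j{\left(o,T \right)} = -2471 + \frac{T^{2}}{167 + T + o}$ ($j{\left(o,T \right)} = \frac{T}{\left(o + T\right) + 167} T + \left(4 - 11 \cdot 15^{2}\right) = \frac{T}{\left(T + o\right) + 167} T + \left(4 - 2475\right) = \frac{T}{167 + T + o} T + \left(4 - 2475\right) = \frac{T^{2}}{167 + T + o} - 2471 = -2471 + \frac{T^{2}}{167 + T + o}$)
$j{\left(130,-60 \right)} + 42813 = \frac{-412657 + \left(-60\right)^{2} - -148260 - 321230}{167 - 60 + 130} + 42813 = \frac{-412657 + 3600 + 148260 - 321230}{237} + 42813 = \frac{1}{237} \left(-582027\right) + 42813 = - \frac{194009}{79} + 42813 = \frac{3188218}{79}$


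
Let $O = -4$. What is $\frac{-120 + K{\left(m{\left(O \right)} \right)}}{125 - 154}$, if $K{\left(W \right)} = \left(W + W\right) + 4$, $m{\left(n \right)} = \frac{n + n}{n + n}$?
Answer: $\frac{114}{29} \approx 3.931$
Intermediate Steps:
$m{\left(n \right)} = 1$ ($m{\left(n \right)} = \frac{2 n}{2 n} = 2 n \frac{1}{2 n} = 1$)
$K{\left(W \right)} = 4 + 2 W$ ($K{\left(W \right)} = 2 W + 4 = 4 + 2 W$)
$\frac{-120 + K{\left(m{\left(O \right)} \right)}}{125 - 154} = \frac{-120 + \left(4 + 2 \cdot 1\right)}{125 - 154} = \frac{-120 + \left(4 + 2\right)}{125 - 154} = \frac{-120 + 6}{-29} = \left(- \frac{1}{29}\right) \left(-114\right) = \frac{114}{29}$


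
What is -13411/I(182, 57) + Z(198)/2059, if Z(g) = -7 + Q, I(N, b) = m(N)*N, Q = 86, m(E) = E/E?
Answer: -27598871/374738 ≈ -73.648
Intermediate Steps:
m(E) = 1
I(N, b) = N (I(N, b) = 1*N = N)
Z(g) = 79 (Z(g) = -7 + 86 = 79)
-13411/I(182, 57) + Z(198)/2059 = -13411/182 + 79/2059 = -27598871/374738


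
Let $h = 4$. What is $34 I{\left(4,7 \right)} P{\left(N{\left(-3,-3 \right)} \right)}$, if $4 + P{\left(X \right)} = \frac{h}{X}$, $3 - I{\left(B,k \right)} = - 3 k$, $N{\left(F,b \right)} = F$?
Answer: $-4352$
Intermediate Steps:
$I{\left(B,k \right)} = 3 + 3 k$ ($I{\left(B,k \right)} = 3 - - 3 k = 3 + 3 k$)
$P{\left(X \right)} = -4 + \frac{4}{X}$
$34 I{\left(4,7 \right)} P{\left(N{\left(-3,-3 \right)} \right)} = 34 \left(3 + 3 \cdot 7\right) \left(-4 + \frac{4}{-3}\right) = 34 \left(3 + 21\right) \left(-4 + 4 \left(- \frac{1}{3}\right)\right) = 34 \cdot 24 \left(-4 - \frac{4}{3}\right) = 816 \left(- \frac{16}{3}\right) = -4352$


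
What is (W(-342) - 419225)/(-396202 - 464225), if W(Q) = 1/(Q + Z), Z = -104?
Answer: 186974351/383750442 ≈ 0.48723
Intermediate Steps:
W(Q) = 1/(-104 + Q) (W(Q) = 1/(Q - 104) = 1/(-104 + Q))
(W(-342) - 419225)/(-396202 - 464225) = (1/(-104 - 342) - 419225)/(-396202 - 464225) = (1/(-446) - 419225)/(-860427) = (-1/446 - 419225)*(-1/860427) = -186974351/446*(-1/860427) = 186974351/383750442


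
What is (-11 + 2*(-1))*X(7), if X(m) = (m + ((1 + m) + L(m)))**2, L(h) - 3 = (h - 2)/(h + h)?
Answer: -858637/196 ≈ -4380.8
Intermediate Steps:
L(h) = 3 + (-2 + h)/(2*h) (L(h) = 3 + (h - 2)/(h + h) = 3 + (-2 + h)/((2*h)) = 3 + (-2 + h)*(1/(2*h)) = 3 + (-2 + h)/(2*h))
X(m) = (9/2 - 1/m + 2*m)**2 (X(m) = (m + ((1 + m) + (7/2 - 1/m)))**2 = (m + (9/2 + m - 1/m))**2 = (9/2 - 1/m + 2*m)**2)
(-11 + 2*(-1))*X(7) = (-11 + 2*(-1))*((1/4)*(-2 + 4*7**2 + 9*7)**2/7**2) = (-11 - 2)*((1/4)*(1/49)*(-2 + 4*49 + 63)**2) = -13*(-2 + 196 + 63)**2/(4*49) = -13*257**2/(4*49) = -13*66049/(4*49) = -13*66049/196 = -858637/196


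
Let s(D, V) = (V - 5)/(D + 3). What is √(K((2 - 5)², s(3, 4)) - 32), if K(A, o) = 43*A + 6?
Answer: 19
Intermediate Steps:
s(D, V) = (-5 + V)/(3 + D)
K(A, o) = 6 + 43*A
√(K((2 - 5)², s(3, 4)) - 32) = √((6 + 43*(2 - 5)²) - 32) = √((6 + 43*(-3)²) - 32) = √((6 + 43*9) - 32) = √((6 + 387) - 32) = √(393 - 32) = √361 = 19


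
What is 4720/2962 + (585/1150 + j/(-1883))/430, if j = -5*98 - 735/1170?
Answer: 612847581278/384156552975 ≈ 1.5953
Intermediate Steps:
j = -38269/78 (j = -490 - 735/1170 = -490 - 1*49/78 = -490 - 49/78 = -38269/78 ≈ -490.63)
4720/2962 + (585/1150 + j/(-1883))/430 = 4720/2962 + (585/1150 - 38269/78/(-1883))/430 = 4720*(1/2962) + (585*(1/1150) - 38269/78*(-1/1883))*(1/430) = 2360/1481 + (117/230 + 5467/20982)*(1/430) = 2360/1481 + (928076/1206465)*(1/430) = 2360/1481 + 464038/259389975 = 612847581278/384156552975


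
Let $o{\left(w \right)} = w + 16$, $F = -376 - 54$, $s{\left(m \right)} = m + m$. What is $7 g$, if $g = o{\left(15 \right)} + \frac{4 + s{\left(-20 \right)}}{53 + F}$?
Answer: $\frac{82061}{377} \approx 217.67$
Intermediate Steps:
$s{\left(m \right)} = 2 m$
$F = -430$
$o{\left(w \right)} = 16 + w$
$g = \frac{11723}{377}$ ($g = \left(16 + 15\right) + \frac{4 + 2 \left(-20\right)}{53 - 430} = 31 + \frac{4 - 40}{-377} = 31 - - \frac{36}{377} = 31 + \frac{36}{377} = \frac{11723}{377} \approx 31.095$)
$7 g = 7 \cdot \frac{11723}{377} = \frac{82061}{377}$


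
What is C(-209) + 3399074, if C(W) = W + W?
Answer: 3398656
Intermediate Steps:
C(W) = 2*W
C(-209) + 3399074 = 2*(-209) + 3399074 = -418 + 3399074 = 3398656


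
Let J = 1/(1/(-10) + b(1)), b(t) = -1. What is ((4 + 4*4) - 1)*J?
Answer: -190/11 ≈ -17.273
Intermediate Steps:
J = -10/11 (J = 1/(1/(-10) - 1) = 1/(-⅒ - 1) = 1/(-11/10) = -10/11 ≈ -0.90909)
((4 + 4*4) - 1)*J = ((4 + 4*4) - 1)*(-10/11) = ((4 + 16) - 1)*(-10/11) = (20 - 1)*(-10/11) = 19*(-10/11) = -190/11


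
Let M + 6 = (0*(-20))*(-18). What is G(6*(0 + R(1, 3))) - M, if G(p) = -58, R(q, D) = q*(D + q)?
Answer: -52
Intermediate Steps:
M = -6 (M = -6 + (0*(-20))*(-18) = -6 + 0*(-18) = -6 + 0 = -6)
G(6*(0 + R(1, 3))) - M = -58 - 1*(-6) = -58 + 6 = -52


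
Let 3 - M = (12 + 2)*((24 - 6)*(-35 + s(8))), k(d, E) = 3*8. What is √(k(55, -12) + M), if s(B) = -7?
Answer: 9*√131 ≈ 103.01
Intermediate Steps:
k(d, E) = 24
M = 10587 (M = 3 - (12 + 2)*(24 - 6)*(-35 - 7) = 3 - 14*18*(-42) = 3 - 14*(-756) = 3 - 1*(-10584) = 3 + 10584 = 10587)
√(k(55, -12) + M) = √(24 + 10587) = √10611 = 9*√131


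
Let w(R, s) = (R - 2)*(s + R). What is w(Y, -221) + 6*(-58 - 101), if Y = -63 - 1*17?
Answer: 23728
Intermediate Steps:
Y = -80 (Y = -63 - 17 = -80)
w(R, s) = (-2 + R)*(R + s)
w(Y, -221) + 6*(-58 - 101) = ((-80)² - 2*(-80) - 2*(-221) - 80*(-221)) + 6*(-58 - 101) = (6400 + 160 + 442 + 17680) + 6*(-159) = 24682 - 954 = 23728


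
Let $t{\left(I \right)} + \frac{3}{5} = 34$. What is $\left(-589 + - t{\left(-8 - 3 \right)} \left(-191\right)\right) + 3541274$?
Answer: $\frac{17735322}{5} \approx 3.5471 \cdot 10^{6}$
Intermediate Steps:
$t{\left(I \right)} = \frac{167}{5}$ ($t{\left(I \right)} = - \frac{3}{5} + 34 = \frac{167}{5}$)
$\left(-589 + - t{\left(-8 - 3 \right)} \left(-191\right)\right) + 3541274 = \left(-589 + \left(-1\right) \frac{167}{5} \left(-191\right)\right) + 3541274 = \left(-589 - - \frac{31897}{5}\right) + 3541274 = \left(-589 + \frac{31897}{5}\right) + 3541274 = \frac{28952}{5} + 3541274 = \frac{17735322}{5}$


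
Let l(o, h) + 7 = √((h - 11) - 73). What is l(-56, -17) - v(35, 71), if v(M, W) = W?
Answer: -78 + I*√101 ≈ -78.0 + 10.05*I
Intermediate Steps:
l(o, h) = -7 + √(-84 + h) (l(o, h) = -7 + √((h - 11) - 73) = -7 + √((-11 + h) - 73) = -7 + √(-84 + h))
l(-56, -17) - v(35, 71) = (-7 + √(-84 - 17)) - 1*71 = (-7 + √(-101)) - 71 = (-7 + I*√101) - 71 = -78 + I*√101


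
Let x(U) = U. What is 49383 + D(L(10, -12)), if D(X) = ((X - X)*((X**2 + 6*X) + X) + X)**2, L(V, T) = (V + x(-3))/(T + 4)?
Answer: 3160561/64 ≈ 49384.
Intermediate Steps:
L(V, T) = (-3 + V)/(4 + T) (L(V, T) = (V - 3)/(T + 4) = (-3 + V)/(4 + T))
D(X) = X**2 (D(X) = (0*(X**2 + 7*X) + X)**2 = (0 + X)**2 = X**2)
49383 + D(L(10, -12)) = 49383 + ((-3 + 10)/(4 - 12))**2 = 49383 + (7/(-8))**2 = 49383 + (-1/8*7)**2 = 49383 + (-7/8)**2 = 49383 + 49/64 = 3160561/64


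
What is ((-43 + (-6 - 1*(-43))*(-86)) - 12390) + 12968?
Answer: -2647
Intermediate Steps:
((-43 + (-6 - 1*(-43))*(-86)) - 12390) + 12968 = ((-43 + (-6 + 43)*(-86)) - 12390) + 12968 = ((-43 + 37*(-86)) - 12390) + 12968 = ((-43 - 3182) - 12390) + 12968 = (-3225 - 12390) + 12968 = -15615 + 12968 = -2647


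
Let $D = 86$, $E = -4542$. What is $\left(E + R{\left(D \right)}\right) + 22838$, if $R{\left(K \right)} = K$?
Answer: $18382$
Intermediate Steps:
$\left(E + R{\left(D \right)}\right) + 22838 = \left(-4542 + 86\right) + 22838 = -4456 + 22838 = 18382$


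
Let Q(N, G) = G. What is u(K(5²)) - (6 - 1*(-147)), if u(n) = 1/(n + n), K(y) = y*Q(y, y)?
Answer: -191249/1250 ≈ -153.00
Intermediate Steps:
K(y) = y² (K(y) = y*y = y²)
u(n) = 1/(2*n)
u(K(5²)) - (6 - 1*(-147)) = 1/(2*((5²)²)) - (6 - 1*(-147)) = 1/(2*(25²)) - (6 + 147) = (½)/625 - 1*153 = (½)*(1/625) - 153 = 1/1250 - 153 = -191249/1250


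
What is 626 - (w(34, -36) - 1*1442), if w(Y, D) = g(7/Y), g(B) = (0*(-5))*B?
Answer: 2068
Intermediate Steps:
g(B) = 0 (g(B) = 0*B = 0)
w(Y, D) = 0
626 - (w(34, -36) - 1*1442) = 626 - (0 - 1*1442) = 626 - (0 - 1442) = 626 - 1*(-1442) = 626 + 1442 = 2068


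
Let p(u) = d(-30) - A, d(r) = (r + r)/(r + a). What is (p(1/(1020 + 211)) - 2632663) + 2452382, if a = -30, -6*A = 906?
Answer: -180129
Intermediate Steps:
A = -151 (A = -⅙*906 = -151)
d(r) = 2*r/(-30 + r) (d(r) = (r + r)/(r - 30) = (2*r)/(-30 + r) = 2*r/(-30 + r))
p(u) = 152 (p(u) = 2*(-30)/(-30 - 30) - 1*(-151) = 2*(-30)/(-60) + 151 = 2*(-30)*(-1/60) + 151 = 1 + 151 = 152)
(p(1/(1020 + 211)) - 2632663) + 2452382 = (152 - 2632663) + 2452382 = -2632511 + 2452382 = -180129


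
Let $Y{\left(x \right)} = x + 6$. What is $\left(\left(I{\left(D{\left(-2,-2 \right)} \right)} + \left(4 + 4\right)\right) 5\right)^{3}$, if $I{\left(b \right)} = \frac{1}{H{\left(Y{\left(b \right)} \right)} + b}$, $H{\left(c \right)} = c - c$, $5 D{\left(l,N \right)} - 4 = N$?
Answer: $\frac{1157625}{8} \approx 1.447 \cdot 10^{5}$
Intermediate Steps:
$Y{\left(x \right)} = 6 + x$
$D{\left(l,N \right)} = \frac{4}{5} + \frac{N}{5}$
$H{\left(c \right)} = 0$
$I{\left(b \right)} = \frac{1}{b}$ ($I{\left(b \right)} = \frac{1}{0 + b} = \frac{1}{b}$)
$\left(\left(I{\left(D{\left(-2,-2 \right)} \right)} + \left(4 + 4\right)\right) 5\right)^{3} = \left(\left(\frac{1}{\frac{4}{5} + \frac{1}{5} \left(-2\right)} + \left(4 + 4\right)\right) 5\right)^{3} = \left(\left(\frac{1}{\frac{4}{5} - \frac{2}{5}} + 8\right) 5\right)^{3} = \left(\left(\frac{1}{\frac{2}{5}} + 8\right) 5\right)^{3} = \left(\left(\frac{5}{2} + 8\right) 5\right)^{3} = \left(\frac{21}{2} \cdot 5\right)^{3} = \left(\frac{105}{2}\right)^{3} = \frac{1157625}{8}$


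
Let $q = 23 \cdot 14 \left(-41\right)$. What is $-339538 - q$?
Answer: $-326336$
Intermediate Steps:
$q = -13202$ ($q = 322 \left(-41\right) = -13202$)
$-339538 - q = -339538 - -13202 = -339538 + 13202 = -326336$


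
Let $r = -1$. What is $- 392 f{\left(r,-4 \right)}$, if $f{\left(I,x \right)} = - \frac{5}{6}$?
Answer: $\frac{980}{3} \approx 326.67$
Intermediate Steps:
$f{\left(I,x \right)} = - \frac{5}{6}$ ($f{\left(I,x \right)} = \left(-5\right) \frac{1}{6} = - \frac{5}{6}$)
$- 392 f{\left(r,-4 \right)} = \left(-392\right) \left(- \frac{5}{6}\right) = \frac{980}{3}$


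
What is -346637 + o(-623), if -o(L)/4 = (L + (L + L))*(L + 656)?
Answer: -99929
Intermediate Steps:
o(L) = -12*L*(656 + L) (o(L) = -4*(L + (L + L))*(L + 656) = -4*(L + 2*L)*(656 + L) = -4*3*L*(656 + L) = -12*L*(656 + L))
-346637 + o(-623) = -346637 - 12*(-623)*(656 - 623) = -346637 - 12*(-623)*33 = -346637 + 246708 = -99929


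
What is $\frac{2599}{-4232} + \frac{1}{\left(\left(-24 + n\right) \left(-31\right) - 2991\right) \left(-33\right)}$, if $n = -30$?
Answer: $- \frac{4910909}{7996824} \approx -0.61411$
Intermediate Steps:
$\frac{2599}{-4232} + \frac{1}{\left(\left(-24 + n\right) \left(-31\right) - 2991\right) \left(-33\right)} = \frac{2599}{-4232} + \frac{1}{\left(\left(-24 - 30\right) \left(-31\right) - 2991\right) \left(-33\right)} = 2599 \left(- \frac{1}{4232}\right) + \frac{1}{\left(-54\right) \left(-31\right) - 2991} \left(- \frac{1}{33}\right) = - \frac{113}{184} + \frac{1}{1674 - 2991} \left(- \frac{1}{33}\right) = - \frac{113}{184} + \frac{1}{-1317} \left(- \frac{1}{33}\right) = - \frac{113}{184} - - \frac{1}{43461} = - \frac{113}{184} + \frac{1}{43461} = - \frac{4910909}{7996824}$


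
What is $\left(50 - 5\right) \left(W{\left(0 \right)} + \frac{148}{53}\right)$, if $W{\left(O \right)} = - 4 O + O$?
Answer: $\frac{6660}{53} \approx 125.66$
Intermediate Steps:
$W{\left(O \right)} = - 3 O$
$\left(50 - 5\right) \left(W{\left(0 \right)} + \frac{148}{53}\right) = \left(50 - 5\right) \left(\left(-3\right) 0 + \frac{148}{53}\right) = 45 \left(0 + 148 \cdot \frac{1}{53}\right) = 45 \left(0 + \frac{148}{53}\right) = 45 \cdot \frac{148}{53} = \frac{6660}{53}$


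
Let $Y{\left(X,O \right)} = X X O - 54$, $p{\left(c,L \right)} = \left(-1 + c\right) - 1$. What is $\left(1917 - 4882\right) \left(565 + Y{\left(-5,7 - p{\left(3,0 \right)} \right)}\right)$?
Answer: $-1959865$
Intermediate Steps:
$p{\left(c,L \right)} = -2 + c$
$Y{\left(X,O \right)} = -54 + O X^{2}$ ($Y{\left(X,O \right)} = X^{2} O - 54 = O X^{2} - 54 = -54 + O X^{2}$)
$\left(1917 - 4882\right) \left(565 + Y{\left(-5,7 - p{\left(3,0 \right)} \right)}\right) = \left(1917 - 4882\right) \left(565 - \left(54 - \left(7 - \left(-2 + 3\right)\right) \left(-5\right)^{2}\right)\right) = - 2965 \left(565 - \left(54 - \left(7 - 1\right) 25\right)\right) = - 2965 \left(565 + \left(-54 + 6 \cdot 25\right)\right) = - 2965 \left(565 + \left(-54 + 150\right)\right) = - 2965 \left(565 + 96\right) = \left(-2965\right) 661 = -1959865$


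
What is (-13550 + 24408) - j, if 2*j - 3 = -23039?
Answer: 22376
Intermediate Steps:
j = -11518 (j = 3/2 + (½)*(-23039) = 3/2 - 23039/2 = -11518)
(-13550 + 24408) - j = (-13550 + 24408) - 1*(-11518) = 10858 + 11518 = 22376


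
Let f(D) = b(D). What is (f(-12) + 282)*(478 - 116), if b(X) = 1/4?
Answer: 204349/2 ≈ 1.0217e+5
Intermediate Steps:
b(X) = 1/4
f(D) = 1/4
(f(-12) + 282)*(478 - 116) = (1/4 + 282)*(478 - 116) = (1129/4)*362 = 204349/2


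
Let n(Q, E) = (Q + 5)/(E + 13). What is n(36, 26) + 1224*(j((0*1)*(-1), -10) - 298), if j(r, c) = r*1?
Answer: -14225287/39 ≈ -3.6475e+5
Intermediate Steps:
j(r, c) = r
n(Q, E) = (5 + Q)/(13 + E)
n(36, 26) + 1224*(j((0*1)*(-1), -10) - 298) = (5 + 36)/(13 + 26) + 1224*((0*1)*(-1) - 298) = 41/39 + 1224*(0*(-1) - 298) = (1/39)*41 + 1224*(0 - 298) = 41/39 + 1224*(-298) = 41/39 - 364752 = -14225287/39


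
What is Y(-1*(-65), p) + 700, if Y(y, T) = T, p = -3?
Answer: 697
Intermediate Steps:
Y(-1*(-65), p) + 700 = -3 + 700 = 697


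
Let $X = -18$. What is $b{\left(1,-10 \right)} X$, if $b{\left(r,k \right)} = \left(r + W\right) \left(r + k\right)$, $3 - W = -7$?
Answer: $1782$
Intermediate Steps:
$W = 10$ ($W = 3 - -7 = 3 + 7 = 10$)
$b{\left(r,k \right)} = \left(10 + r\right) \left(k + r\right)$ ($b{\left(r,k \right)} = \left(r + 10\right) \left(r + k\right) = \left(10 + r\right) \left(k + r\right)$)
$b{\left(1,-10 \right)} X = \left(1^{2} + 10 \left(-10\right) + 10 \cdot 1 - 10\right) \left(-18\right) = \left(1 - 100 + 10 - 10\right) \left(-18\right) = \left(-99\right) \left(-18\right) = 1782$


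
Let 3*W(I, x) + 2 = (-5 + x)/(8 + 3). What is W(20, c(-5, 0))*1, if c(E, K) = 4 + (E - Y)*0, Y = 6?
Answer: -23/33 ≈ -0.69697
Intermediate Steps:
c(E, K) = 4 (c(E, K) = 4 + (E - 1*6)*0 = 4 + (E - 6)*0 = 4 + (-6 + E)*0 = 4 + 0 = 4)
W(I, x) = -9/11 + x/33 (W(I, x) = -2/3 + ((-5 + x)/(8 + 3))/3 = -2/3 + ((-5 + x)/11)/3 = -2/3 + ((-5 + x)*(1/11))/3 = -2/3 + (-5/11 + x/11)/3 = -2/3 + (-5/33 + x/33) = -9/11 + x/33)
W(20, c(-5, 0))*1 = (-9/11 + (1/33)*4)*1 = (-9/11 + 4/33)*1 = -23/33*1 = -23/33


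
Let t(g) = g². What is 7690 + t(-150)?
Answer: 30190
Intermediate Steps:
7690 + t(-150) = 7690 + (-150)² = 7690 + 22500 = 30190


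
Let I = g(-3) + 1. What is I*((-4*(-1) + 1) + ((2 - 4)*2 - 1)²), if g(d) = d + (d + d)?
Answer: -240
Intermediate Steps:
g(d) = 3*d (g(d) = d + 2*d = 3*d)
I = -8 (I = 3*(-3) + 1 = -9 + 1 = -8)
I*((-4*(-1) + 1) + ((2 - 4)*2 - 1)²) = -8*((-4*(-1) + 1) + ((2 - 4)*2 - 1)²) = -8*((4 + 1) + (-2*2 - 1)²) = -8*(5 + (-4 - 1)²) = -8*(5 + (-5)²) = -8*(5 + 25) = -8*30 = -240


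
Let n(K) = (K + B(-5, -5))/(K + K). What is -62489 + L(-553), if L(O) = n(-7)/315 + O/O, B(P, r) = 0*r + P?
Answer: -45928678/735 ≈ -62488.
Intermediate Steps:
B(P, r) = P (B(P, r) = 0 + P = P)
n(K) = (-5 + K)/(2*K) (n(K) = (K - 5)/(K + K) = (-5 + K)/((2*K)) = (-5 + K)*(1/(2*K)) = (-5 + K)/(2*K))
L(O) = 737/735 (L(O) = ((1/2)*(-5 - 7)/(-7))/315 + O/O = ((1/2)*(-1/7)*(-12))*(1/315) + 1 = (6/7)*(1/315) + 1 = 2/735 + 1 = 737/735)
-62489 + L(-553) = -62489 + 737/735 = -45928678/735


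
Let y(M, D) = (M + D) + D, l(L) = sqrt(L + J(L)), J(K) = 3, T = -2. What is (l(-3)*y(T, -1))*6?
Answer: 0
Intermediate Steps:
l(L) = sqrt(3 + L) (l(L) = sqrt(L + 3) = sqrt(3 + L))
y(M, D) = M + 2*D (y(M, D) = (D + M) + D = M + 2*D)
(l(-3)*y(T, -1))*6 = (sqrt(3 - 3)*(-2 + 2*(-1)))*6 = (sqrt(0)*(-2 - 2))*6 = (0*(-4))*6 = 0*6 = 0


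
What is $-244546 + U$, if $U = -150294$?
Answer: $-394840$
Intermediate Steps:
$-244546 + U = -244546 - 150294 = -394840$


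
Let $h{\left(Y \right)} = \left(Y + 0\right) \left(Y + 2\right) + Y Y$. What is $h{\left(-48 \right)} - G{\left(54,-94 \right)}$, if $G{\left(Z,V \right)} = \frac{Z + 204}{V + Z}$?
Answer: $\frac{90369}{20} \approx 4518.5$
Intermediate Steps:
$G{\left(Z,V \right)} = \frac{204 + Z}{V + Z}$
$h{\left(Y \right)} = Y^{2} + Y \left(2 + Y\right)$ ($h{\left(Y \right)} = Y \left(2 + Y\right) + Y^{2} = Y^{2} + Y \left(2 + Y\right)$)
$h{\left(-48 \right)} - G{\left(54,-94 \right)} = 2 \left(-48\right) \left(1 - 48\right) - \frac{204 + 54}{-94 + 54} = 2 \left(-48\right) \left(-47\right) - \frac{1}{-40} \cdot 258 = 4512 - \left(- \frac{1}{40}\right) 258 = 4512 - - \frac{129}{20} = 4512 + \frac{129}{20} = \frac{90369}{20}$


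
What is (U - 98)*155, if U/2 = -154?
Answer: -62930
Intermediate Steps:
U = -308 (U = 2*(-154) = -308)
(U - 98)*155 = (-308 - 98)*155 = -406*155 = -62930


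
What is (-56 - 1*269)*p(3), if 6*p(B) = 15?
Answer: -1625/2 ≈ -812.50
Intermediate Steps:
p(B) = 5/2 (p(B) = (⅙)*15 = 5/2)
(-56 - 1*269)*p(3) = (-56 - 1*269)*(5/2) = (-56 - 269)*(5/2) = -325*5/2 = -1625/2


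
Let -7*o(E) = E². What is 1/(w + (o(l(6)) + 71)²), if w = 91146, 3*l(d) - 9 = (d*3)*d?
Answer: 49/5514730 ≈ 8.8853e-6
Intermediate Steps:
l(d) = 3 + d² (l(d) = 3 + ((d*3)*d)/3 = 3 + ((3*d)*d)/3 = 3 + (3*d²)/3 = 3 + d²)
o(E) = -E²/7
1/(w + (o(l(6)) + 71)²) = 1/(91146 + (-(3 + 6²)²/7 + 71)²) = 1/(91146 + (-(3 + 36)²/7 + 71)²) = 1/(91146 + (-⅐*39² + 71)²) = 1/(91146 + (-⅐*1521 + 71)²) = 1/(91146 + (-1521/7 + 71)²) = 1/(91146 + (-1024/7)²) = 1/(91146 + 1048576/49) = 1/(5514730/49) = 49/5514730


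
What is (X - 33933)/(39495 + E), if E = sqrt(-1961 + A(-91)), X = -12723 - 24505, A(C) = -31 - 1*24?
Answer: -936834565/519952347 + 284644*I*sqrt(14)/519952347 ≈ -1.8018 + 0.0020483*I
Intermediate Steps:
A(C) = -55 (A(C) = -31 - 24 = -55)
X = -37228
E = 12*I*sqrt(14) (E = sqrt(-1961 - 55) = sqrt(-2016) = 12*I*sqrt(14) ≈ 44.9*I)
(X - 33933)/(39495 + E) = (-37228 - 33933)/(39495 + 12*I*sqrt(14)) = -71161/(39495 + 12*I*sqrt(14))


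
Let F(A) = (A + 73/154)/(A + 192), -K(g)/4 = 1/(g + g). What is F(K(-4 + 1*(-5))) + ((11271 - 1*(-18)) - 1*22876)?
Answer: -617401515/53284 ≈ -11587.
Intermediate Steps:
K(g) = -2/g (K(g) = -4/(g + g) = -4*1/(2*g) = -2/g)
F(A) = (73/154 + A)/(192 + A) (F(A) = (A + 73*(1/154))/(192 + A) = (A + 73/154)/(192 + A) = (73/154 + A)/(192 + A))
F(K(-4 + 1*(-5))) + ((11271 - 1*(-18)) - 1*22876) = (73/154 - 2/(-4 + 1*(-5)))/(192 - 2/(-4 + 1*(-5))) + ((11271 - 1*(-18)) - 1*22876) = (73/154 - 2/(-4 - 5))/(192 - 2/(-4 - 5)) + ((11271 + 18) - 22876) = (73/154 - 2/(-9))/(192 - 2/(-9)) + (11289 - 22876) = (73/154 - 2*(-⅑))/(192 - 2*(-⅑)) - 11587 = (73/154 + 2/9)/(192 + 2/9) - 11587 = (965/1386)/(1730/9) - 11587 = (9/1730)*(965/1386) - 11587 = 193/53284 - 11587 = -617401515/53284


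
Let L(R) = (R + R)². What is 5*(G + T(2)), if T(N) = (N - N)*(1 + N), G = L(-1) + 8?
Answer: 60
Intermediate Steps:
L(R) = 4*R² (L(R) = (2*R)² = 4*R²)
G = 12 (G = 4*(-1)² + 8 = 4*1 + 8 = 4 + 8 = 12)
T(N) = 0 (T(N) = 0*(1 + N) = 0)
5*(G + T(2)) = 5*(12 + 0) = 5*12 = 60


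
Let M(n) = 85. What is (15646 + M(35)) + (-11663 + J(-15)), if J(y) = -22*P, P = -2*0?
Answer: 4068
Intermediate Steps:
P = 0
J(y) = 0 (J(y) = -22*0 = 0)
(15646 + M(35)) + (-11663 + J(-15)) = (15646 + 85) + (-11663 + 0) = 15731 - 11663 = 4068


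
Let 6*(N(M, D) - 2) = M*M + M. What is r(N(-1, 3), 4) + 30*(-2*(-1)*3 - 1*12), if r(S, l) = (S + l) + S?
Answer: -172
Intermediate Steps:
N(M, D) = 2 + M/6 + M²/6 (N(M, D) = 2 + (M*M + M)/6 = 2 + (M² + M)/6 = 2 + (M + M²)/6 = 2 + (M/6 + M²/6) = 2 + M/6 + M²/6)
r(S, l) = l + 2*S
r(N(-1, 3), 4) + 30*(-2*(-1)*3 - 1*12) = (4 + 2*(2 + (⅙)*(-1) + (⅙)*(-1)²)) + 30*(-2*(-1)*3 - 1*12) = (4 + 2*(2 - ⅙ + (⅙)*1)) + 30*(2*3 - 12) = (4 + 2*(2 - ⅙ + ⅙)) + 30*(6 - 12) = (4 + 2*2) + 30*(-6) = (4 + 4) - 180 = 8 - 180 = -172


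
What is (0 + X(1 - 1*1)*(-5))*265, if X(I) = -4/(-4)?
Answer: -1325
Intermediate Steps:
X(I) = 1 (X(I) = -4*(-1/4) = 1)
(0 + X(1 - 1*1)*(-5))*265 = (0 + 1*(-5))*265 = (0 - 5)*265 = -5*265 = -1325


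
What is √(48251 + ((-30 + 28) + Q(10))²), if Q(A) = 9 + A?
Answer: 2*√12135 ≈ 220.32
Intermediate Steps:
√(48251 + ((-30 + 28) + Q(10))²) = √(48251 + ((-30 + 28) + (9 + 10))²) = √(48251 + (-2 + 19)²) = √(48251 + 17²) = √(48251 + 289) = √48540 = 2*√12135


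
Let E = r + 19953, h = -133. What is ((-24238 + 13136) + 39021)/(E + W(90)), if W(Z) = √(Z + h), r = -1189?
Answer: 523872116/352087739 - 27919*I*√43/352087739 ≈ 1.4879 - 0.00051998*I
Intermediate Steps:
E = 18764 (E = -1189 + 19953 = 18764)
W(Z) = √(-133 + Z) (W(Z) = √(Z - 133) = √(-133 + Z))
((-24238 + 13136) + 39021)/(E + W(90)) = ((-24238 + 13136) + 39021)/(18764 + √(-133 + 90)) = (-11102 + 39021)/(18764 + √(-43)) = 27919/(18764 + I*√43)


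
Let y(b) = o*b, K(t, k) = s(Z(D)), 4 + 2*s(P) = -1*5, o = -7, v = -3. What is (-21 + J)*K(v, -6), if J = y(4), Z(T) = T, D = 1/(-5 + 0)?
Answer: 441/2 ≈ 220.50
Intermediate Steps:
D = -1/5 (D = 1/(-5) = -1/5 ≈ -0.20000)
s(P) = -9/2 (s(P) = -2 + (-1*5)/2 = -2 + (1/2)*(-5) = -2 - 5/2 = -9/2)
K(t, k) = -9/2
y(b) = -7*b
J = -28 (J = -7*4 = -28)
(-21 + J)*K(v, -6) = (-21 - 28)*(-9/2) = -49*(-9/2) = 441/2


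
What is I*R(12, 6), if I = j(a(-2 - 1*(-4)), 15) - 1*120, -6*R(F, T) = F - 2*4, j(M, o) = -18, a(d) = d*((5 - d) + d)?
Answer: 92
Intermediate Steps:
a(d) = 5*d (a(d) = d*5 = 5*d)
R(F, T) = 4/3 - F/6 (R(F, T) = -(F - 2*4)/6 = -(F - 8)/6 = -(-8 + F)/6 = 4/3 - F/6)
I = -138 (I = -18 - 1*120 = -18 - 120 = -138)
I*R(12, 6) = -138*(4/3 - 1/6*12) = -138*(4/3 - 2) = -138*(-2/3) = 92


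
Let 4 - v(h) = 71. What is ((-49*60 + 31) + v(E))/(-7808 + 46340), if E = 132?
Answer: -248/3211 ≈ -0.077235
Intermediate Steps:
v(h) = -67 (v(h) = 4 - 1*71 = 4 - 71 = -67)
((-49*60 + 31) + v(E))/(-7808 + 46340) = ((-49*60 + 31) - 67)/(-7808 + 46340) = ((-2940 + 31) - 67)/38532 = (-2909 - 67)*(1/38532) = -2976*1/38532 = -248/3211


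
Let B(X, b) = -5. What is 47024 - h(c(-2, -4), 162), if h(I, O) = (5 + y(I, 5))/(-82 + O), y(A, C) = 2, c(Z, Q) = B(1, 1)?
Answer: 3761913/80 ≈ 47024.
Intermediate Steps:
c(Z, Q) = -5
h(I, O) = 7/(-82 + O) (h(I, O) = (5 + 2)/(-82 + O) = 7/(-82 + O))
47024 - h(c(-2, -4), 162) = 47024 - 7/(-82 + 162) = 47024 - 7/80 = 3761913/80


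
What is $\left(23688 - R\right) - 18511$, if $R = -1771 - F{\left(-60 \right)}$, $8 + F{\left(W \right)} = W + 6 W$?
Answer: $6520$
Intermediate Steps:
$F{\left(W \right)} = -8 + 7 W$ ($F{\left(W \right)} = -8 + \left(W + 6 W\right) = -8 + 7 W$)
$R = -1343$ ($R = -1771 - \left(-8 + 7 \left(-60\right)\right) = -1771 - \left(-8 - 420\right) = -1771 - -428 = -1771 + 428 = -1343$)
$\left(23688 - R\right) - 18511 = \left(23688 - -1343\right) - 18511 = \left(23688 + 1343\right) - 18511 = 25031 - 18511 = 6520$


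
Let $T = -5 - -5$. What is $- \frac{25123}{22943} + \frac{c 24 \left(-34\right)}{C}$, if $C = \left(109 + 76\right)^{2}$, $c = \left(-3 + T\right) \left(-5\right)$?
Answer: $- \frac{228131399}{157044835} \approx -1.4527$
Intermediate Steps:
$T = 0$ ($T = -5 + 5 = 0$)
$c = 15$ ($c = \left(-3 + 0\right) \left(-5\right) = \left(-3\right) \left(-5\right) = 15$)
$C = 34225$ ($C = 185^{2} = 34225$)
$- \frac{25123}{22943} + \frac{c 24 \left(-34\right)}{C} = - \frac{25123}{22943} + \frac{15 \cdot 24 \left(-34\right)}{34225} = \left(-25123\right) \frac{1}{22943} + 360 \left(-34\right) \frac{1}{34225} = - \frac{25123}{22943} - \frac{2448}{6845} = - \frac{228131399}{157044835}$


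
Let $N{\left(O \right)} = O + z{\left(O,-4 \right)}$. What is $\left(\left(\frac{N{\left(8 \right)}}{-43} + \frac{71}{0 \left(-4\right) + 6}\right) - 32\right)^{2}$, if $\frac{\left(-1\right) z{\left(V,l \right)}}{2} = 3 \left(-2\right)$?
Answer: $\frac{28334329}{66564} \approx 425.67$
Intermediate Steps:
$z{\left(V,l \right)} = 12$ ($z{\left(V,l \right)} = - 2 \cdot 3 \left(-2\right) = \left(-2\right) \left(-6\right) = 12$)
$N{\left(O \right)} = 12 + O$ ($N{\left(O \right)} = O + 12 = 12 + O$)
$\left(\left(\frac{N{\left(8 \right)}}{-43} + \frac{71}{0 \left(-4\right) + 6}\right) - 32\right)^{2} = \left(\left(\frac{12 + 8}{-43} + \frac{71}{0 \left(-4\right) + 6}\right) - 32\right)^{2} = \left(\left(20 \left(- \frac{1}{43}\right) + \frac{71}{0 + 6}\right) - 32\right)^{2} = \left(\left(- \frac{20}{43} + \frac{71}{6}\right) - 32\right)^{2} = \left(\frac{2933}{258} - 32\right)^{2} = \left(- \frac{5323}{258}\right)^{2} = \frac{28334329}{66564}$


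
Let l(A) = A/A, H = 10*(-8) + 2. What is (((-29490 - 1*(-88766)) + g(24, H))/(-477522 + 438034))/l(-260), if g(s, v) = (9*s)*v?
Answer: -10607/9872 ≈ -1.0745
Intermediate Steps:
H = -78 (H = -80 + 2 = -78)
l(A) = 1
g(s, v) = 9*s*v
(((-29490 - 1*(-88766)) + g(24, H))/(-477522 + 438034))/l(-260) = (((-29490 - 1*(-88766)) + 9*24*(-78))/(-477522 + 438034))/1 = (((-29490 + 88766) - 16848)/(-39488))*1 = ((59276 - 16848)*(-1/39488))*1 = (42428*(-1/39488))*1 = -10607/9872*1 = -10607/9872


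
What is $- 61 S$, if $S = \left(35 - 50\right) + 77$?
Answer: $-3782$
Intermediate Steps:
$S = 62$ ($S = -15 + 77 = 62$)
$- 61 S = \left(-61\right) 62 = -3782$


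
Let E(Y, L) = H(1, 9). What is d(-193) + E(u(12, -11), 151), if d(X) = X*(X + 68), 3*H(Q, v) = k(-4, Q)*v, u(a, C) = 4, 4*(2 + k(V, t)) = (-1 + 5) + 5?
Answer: 96503/4 ≈ 24126.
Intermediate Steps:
k(V, t) = ¼ (k(V, t) = -2 + ((-1 + 5) + 5)/4 = -2 + (4 + 5)/4 = -2 + (¼)*9 = -2 + 9/4 = ¼)
H(Q, v) = v/12 (H(Q, v) = (v/4)/3 = v/12)
d(X) = X*(68 + X)
E(Y, L) = ¾ (E(Y, L) = (1/12)*9 = ¾)
d(-193) + E(u(12, -11), 151) = -193*(68 - 193) + ¾ = -193*(-125) + ¾ = 24125 + ¾ = 96503/4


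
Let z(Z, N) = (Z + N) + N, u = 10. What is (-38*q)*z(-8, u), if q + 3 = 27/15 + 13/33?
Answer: 20216/55 ≈ 367.56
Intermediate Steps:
z(Z, N) = Z + 2*N (z(Z, N) = (N + Z) + N = Z + 2*N)
q = -133/165 (q = -3 + (27/15 + 13/33) = -3 + (27*(1/15) + 13*(1/33)) = -3 + (9/5 + 13/33) = -3 + 362/165 = -133/165 ≈ -0.80606)
(-38*q)*z(-8, u) = (-38*(-133/165))*(-8 + 2*10) = 5054*(-8 + 20)/165 = (5054/165)*12 = 20216/55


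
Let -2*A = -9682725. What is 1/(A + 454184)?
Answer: 2/10591093 ≈ 1.8884e-7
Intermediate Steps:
A = 9682725/2 (A = -1/2*(-9682725) = 9682725/2 ≈ 4.8414e+6)
1/(A + 454184) = 1/(9682725/2 + 454184) = 1/(10591093/2) = 2/10591093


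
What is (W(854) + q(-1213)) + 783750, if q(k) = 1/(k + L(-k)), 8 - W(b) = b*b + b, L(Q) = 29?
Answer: 63448191/1184 ≈ 53588.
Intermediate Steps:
W(b) = 8 - b - b**2 (W(b) = 8 - (b*b + b) = 8 - (b**2 + b) = 8 - (b + b**2) = 8 + (-b - b**2) = 8 - b - b**2)
q(k) = 1/(29 + k) (q(k) = 1/(k + 29) = 1/(29 + k))
(W(854) + q(-1213)) + 783750 = ((8 - 1*854 - 1*854**2) + 1/(29 - 1213)) + 783750 = ((8 - 854 - 1*729316) + 1/(-1184)) + 783750 = ((8 - 854 - 729316) - 1/1184) + 783750 = (-730162 - 1/1184) + 783750 = -864511809/1184 + 783750 = 63448191/1184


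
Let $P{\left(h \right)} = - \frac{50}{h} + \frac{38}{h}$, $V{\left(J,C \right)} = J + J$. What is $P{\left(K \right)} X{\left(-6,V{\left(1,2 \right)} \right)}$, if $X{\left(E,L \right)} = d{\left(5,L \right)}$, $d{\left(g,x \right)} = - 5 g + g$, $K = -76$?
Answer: $- \frac{60}{19} \approx -3.1579$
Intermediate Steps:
$V{\left(J,C \right)} = 2 J$
$d{\left(g,x \right)} = - 4 g$
$X{\left(E,L \right)} = -20$ ($X{\left(E,L \right)} = \left(-4\right) 5 = -20$)
$P{\left(h \right)} = - \frac{12}{h}$
$P{\left(K \right)} X{\left(-6,V{\left(1,2 \right)} \right)} = - \frac{12}{-76} \left(-20\right) = \left(-12\right) \left(- \frac{1}{76}\right) \left(-20\right) = \frac{3}{19} \left(-20\right) = - \frac{60}{19}$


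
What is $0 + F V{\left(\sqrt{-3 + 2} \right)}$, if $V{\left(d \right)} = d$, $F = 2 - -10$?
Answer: $12 i \approx 12.0 i$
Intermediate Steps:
$F = 12$ ($F = 2 + 10 = 12$)
$0 + F V{\left(\sqrt{-3 + 2} \right)} = 0 + 12 \sqrt{-3 + 2} = 0 + 12 \sqrt{-1} = 0 + 12 i = 12 i$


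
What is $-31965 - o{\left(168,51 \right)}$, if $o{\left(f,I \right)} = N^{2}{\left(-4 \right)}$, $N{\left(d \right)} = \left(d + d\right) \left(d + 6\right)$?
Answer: $-32221$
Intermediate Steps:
$N{\left(d \right)} = 2 d \left(6 + d\right)$
$o{\left(f,I \right)} = 256$ ($o{\left(f,I \right)} = \left(2 \left(-4\right) \left(6 - 4\right)\right)^{2} = \left(2 \left(-4\right) 2\right)^{2} = \left(-16\right)^{2} = 256$)
$-31965 - o{\left(168,51 \right)} = -31965 - 256 = -32221$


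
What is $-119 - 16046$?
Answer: $-16165$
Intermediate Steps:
$-119 - 16046 = -16165$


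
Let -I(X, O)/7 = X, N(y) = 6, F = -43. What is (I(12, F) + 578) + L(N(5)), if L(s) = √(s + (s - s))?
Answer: 494 + √6 ≈ 496.45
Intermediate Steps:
I(X, O) = -7*X
L(s) = √s (L(s) = √(s + 0) = √s)
(I(12, F) + 578) + L(N(5)) = (-7*12 + 578) + √6 = (-84 + 578) + √6 = 494 + √6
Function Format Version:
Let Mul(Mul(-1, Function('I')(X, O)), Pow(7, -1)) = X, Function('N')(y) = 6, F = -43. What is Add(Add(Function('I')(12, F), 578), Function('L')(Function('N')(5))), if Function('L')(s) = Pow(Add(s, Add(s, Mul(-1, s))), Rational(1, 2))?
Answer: Add(494, Pow(6, Rational(1, 2))) ≈ 496.45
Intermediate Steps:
Function('I')(X, O) = Mul(-7, X)
Function('L')(s) = Pow(s, Rational(1, 2)) (Function('L')(s) = Pow(Add(s, 0), Rational(1, 2)) = Pow(s, Rational(1, 2)))
Add(Add(Function('I')(12, F), 578), Function('L')(Function('N')(5))) = Add(Add(Mul(-7, 12), 578), Pow(6, Rational(1, 2))) = Add(Add(-84, 578), Pow(6, Rational(1, 2))) = Add(494, Pow(6, Rational(1, 2)))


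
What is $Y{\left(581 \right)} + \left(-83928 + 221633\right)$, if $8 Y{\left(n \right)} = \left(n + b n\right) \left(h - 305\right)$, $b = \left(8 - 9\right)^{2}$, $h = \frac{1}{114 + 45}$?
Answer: $\frac{29702683}{318} \approx 93405.0$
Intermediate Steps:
$h = \frac{1}{159} \approx 0.0062893$
$b = 1$ ($b = \left(-1\right)^{2} = 1$)
$Y{\left(n \right)} = - \frac{24247 n}{318}$ ($Y{\left(n \right)} = \frac{\left(n + 1 n\right) \left(\frac{1}{159} - 305\right)}{8} = \frac{\left(n + n\right) \left(- \frac{48494}{159}\right)}{8} = \frac{2 n \left(- \frac{48494}{159}\right)}{8} = \frac{\left(- \frac{96988}{159}\right) n}{8} = - \frac{24247 n}{318}$)
$Y{\left(581 \right)} + \left(-83928 + 221633\right) = \left(- \frac{24247}{318}\right) 581 + \left(-83928 + 221633\right) = - \frac{14087507}{318} + 137705 = \frac{29702683}{318}$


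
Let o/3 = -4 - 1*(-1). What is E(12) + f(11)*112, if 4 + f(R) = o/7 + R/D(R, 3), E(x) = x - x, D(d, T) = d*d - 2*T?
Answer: -66848/115 ≈ -581.29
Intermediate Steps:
D(d, T) = d**2 - 2*T
o = -9 (o = 3*(-4 - 1*(-1)) = 3*(-4 + 1) = 3*(-3) = -9)
E(x) = 0
f(R) = -37/7 + R/(-6 + R**2) (f(R) = -4 + (-9/7 + R/(R**2 - 2*3)) = -4 + (-9*1/7 + R/(R**2 - 6)) = -4 + (-9/7 + R/(-6 + R**2)) = -37/7 + R/(-6 + R**2))
E(12) + f(11)*112 = 0 + (-37/7 + 11/(-6 + 11**2))*112 = 0 + (-37/7 + 11/(-6 + 121))*112 = 0 + (-37/7 + 11/115)*112 = 0 - 4178/805*112 = 0 - 66848/115 = -66848/115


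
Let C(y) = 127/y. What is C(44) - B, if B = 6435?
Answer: -283013/44 ≈ -6432.1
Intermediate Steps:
C(44) - B = 127/44 - 1*6435 = 127*(1/44) - 6435 = 127/44 - 6435 = -283013/44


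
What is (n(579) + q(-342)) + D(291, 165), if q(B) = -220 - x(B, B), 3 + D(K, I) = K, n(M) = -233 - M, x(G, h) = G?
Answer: -402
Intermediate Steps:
D(K, I) = -3 + K
q(B) = -220 - B
(n(579) + q(-342)) + D(291, 165) = ((-233 - 1*579) + (-220 - 1*(-342))) + (-3 + 291) = ((-233 - 579) + (-220 + 342)) + 288 = (-812 + 122) + 288 = -690 + 288 = -402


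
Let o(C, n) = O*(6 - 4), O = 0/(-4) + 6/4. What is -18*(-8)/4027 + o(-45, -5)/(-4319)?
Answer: 609855/17392613 ≈ 0.035064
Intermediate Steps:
O = 3/2 (O = 0*(-¼) + 6*(¼) = 0 + 3/2 = 3/2 ≈ 1.5000)
o(C, n) = 3 (o(C, n) = 3*(6 - 4)/2 = (3/2)*2 = 3)
-18*(-8)/4027 + o(-45, -5)/(-4319) = -18*(-8)/4027 + 3/(-4319) = 144*(1/4027) + 3*(-1/4319) = 144/4027 - 3/4319 = 609855/17392613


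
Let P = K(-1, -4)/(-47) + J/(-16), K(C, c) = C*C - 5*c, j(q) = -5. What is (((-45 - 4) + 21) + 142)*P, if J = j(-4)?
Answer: -5757/376 ≈ -15.311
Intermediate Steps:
J = -5
K(C, c) = C² - 5*c
P = -101/752 (P = ((-1)² - 5*(-4))/(-47) - 5/(-16) = (1 + 20)*(-1/47) - 5*(-1/16) = 21*(-1/47) + 5/16 = -21/47 + 5/16 = -101/752 ≈ -0.13431)
(((-45 - 4) + 21) + 142)*P = (((-45 - 4) + 21) + 142)*(-101/752) = ((-49 + 21) + 142)*(-101/752) = (-28 + 142)*(-101/752) = 114*(-101/752) = -5757/376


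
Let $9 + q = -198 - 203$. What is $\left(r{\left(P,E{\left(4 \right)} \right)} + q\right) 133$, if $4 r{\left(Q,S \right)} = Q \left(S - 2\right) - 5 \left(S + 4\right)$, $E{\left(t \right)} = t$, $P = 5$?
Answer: $- \frac{111055}{2} \approx -55528.0$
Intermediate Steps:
$q = -410$ ($q = -9 - 401 = -410$)
$r{\left(Q,S \right)} = -5 - \frac{5 S}{4} + \frac{Q \left(-2 + S\right)}{4}$ ($r{\left(Q,S \right)} = \frac{Q \left(S - 2\right) - 5 \left(S + 4\right)}{4} = \frac{Q \left(-2 + S\right) - 5 \left(4 + S\right)}{4} = \frac{Q \left(-2 + S\right) - \left(20 + 5 S\right)}{4} = \frac{-20 - 5 S + Q \left(-2 + S\right)}{4} = -5 - \frac{5 S}{4} + \frac{Q \left(-2 + S\right)}{4}$)
$\left(r{\left(P,E{\left(4 \right)} \right)} + q\right) 133 = \left(\left(-5 - 5 - \frac{5}{2} + \frac{1}{4} \cdot 5 \cdot 4\right) - 410\right) 133 = \left(\left(-5 - 5 - \frac{5}{2} + 5\right) - 410\right) 133 = \left(- \frac{15}{2} - 410\right) 133 = \left(- \frac{835}{2}\right) 133 = - \frac{111055}{2}$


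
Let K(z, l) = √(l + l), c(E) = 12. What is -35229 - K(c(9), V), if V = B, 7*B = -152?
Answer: -35229 - 4*I*√133/7 ≈ -35229.0 - 6.59*I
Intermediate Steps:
B = -152/7 (B = (⅐)*(-152) = -152/7 ≈ -21.714)
V = -152/7 ≈ -21.714
K(z, l) = √2*√l (K(z, l) = √(2*l) = √2*√l)
-35229 - K(c(9), V) = -35229 - √2*√(-152/7) = -35229 - √2*2*I*√266/7 = -35229 - 4*I*√133/7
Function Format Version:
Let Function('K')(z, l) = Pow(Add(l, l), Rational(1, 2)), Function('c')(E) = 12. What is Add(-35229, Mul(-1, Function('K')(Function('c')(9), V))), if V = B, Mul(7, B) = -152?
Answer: Add(-35229, Mul(Rational(-4, 7), I, Pow(133, Rational(1, 2)))) ≈ Add(-35229., Mul(-6.5900, I))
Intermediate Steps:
B = Rational(-152, 7) (B = Mul(Rational(1, 7), -152) = Rational(-152, 7) ≈ -21.714)
V = Rational(-152, 7) ≈ -21.714
Function('K')(z, l) = Mul(Pow(2, Rational(1, 2)), Pow(l, Rational(1, 2))) (Function('K')(z, l) = Pow(Mul(2, l), Rational(1, 2)) = Mul(Pow(2, Rational(1, 2)), Pow(l, Rational(1, 2))))
Add(-35229, Mul(-1, Function('K')(Function('c')(9), V))) = Add(-35229, Mul(-1, Mul(Pow(2, Rational(1, 2)), Pow(Rational(-152, 7), Rational(1, 2))))) = Add(-35229, Mul(-1, Mul(Pow(2, Rational(1, 2)), Mul(Rational(2, 7), I, Pow(266, Rational(1, 2)))))) = Add(-35229, Mul(-1, Mul(Rational(4, 7), I, Pow(133, Rational(1, 2))))) = Add(-35229, Mul(Rational(-4, 7), I, Pow(133, Rational(1, 2))))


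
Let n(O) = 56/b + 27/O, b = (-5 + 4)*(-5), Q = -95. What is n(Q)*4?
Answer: 4148/95 ≈ 43.663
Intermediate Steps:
b = 5 (b = -1*(-5) = 5)
n(O) = 56/5 + 27/O
n(Q)*4 = (56/5 + 27/(-95))*4 = (56/5 + 27*(-1/95))*4 = (56/5 - 27/95)*4 = (1037/95)*4 = 4148/95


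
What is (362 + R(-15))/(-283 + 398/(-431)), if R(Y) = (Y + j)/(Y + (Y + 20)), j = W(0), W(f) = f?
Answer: -313337/244742 ≈ -1.2803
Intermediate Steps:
j = 0
R(Y) = Y/(20 + 2*Y) (R(Y) = (Y + 0)/(Y + (Y + 20)) = Y/(Y + (20 + Y)) = Y/(20 + 2*Y))
(362 + R(-15))/(-283 + 398/(-431)) = (362 + (½)*(-15)/(10 - 15))/(-283 + 398/(-431)) = (362 + (½)*(-15)/(-5))/(-283 + 398*(-1/431)) = (362 + (½)*(-15)*(-⅕))/(-283 - 398/431) = (362 + 3/2)/(-122371/431) = (727/2)*(-431/122371) = -313337/244742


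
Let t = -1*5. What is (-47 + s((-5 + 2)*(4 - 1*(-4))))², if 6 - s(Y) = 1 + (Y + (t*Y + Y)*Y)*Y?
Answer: 3126375396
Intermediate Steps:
t = -5
s(Y) = 5 - Y*(Y - 4*Y²) (s(Y) = 6 - (1 + (Y + (-5*Y + Y)*Y)*Y) = 6 - (1 + (Y + (-4*Y)*Y)*Y) = 6 - (1 + (Y - 4*Y²)*Y) = 6 - (1 + Y*(Y - 4*Y²)) = 6 + (-1 - Y*(Y - 4*Y²)) = 5 - Y*(Y - 4*Y²))
(-47 + s((-5 + 2)*(4 - 1*(-4))))² = (-47 + (5 - ((-5 + 2)*(4 - 1*(-4)))² + 4*((-5 + 2)*(4 - 1*(-4)))³))² = (-47 + (5 - (-3*(4 + 4))² + 4*(-3*(4 + 4))³))² = (-47 + (5 - (-3*8)² + 4*(-3*8)³))² = (-47 + (5 - 1*(-24)² + 4*(-24)³))² = (-47 + (5 - 1*576 + 4*(-13824)))² = (-47 + (5 - 576 - 55296))² = (-47 - 55867)² = (-55914)² = 3126375396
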